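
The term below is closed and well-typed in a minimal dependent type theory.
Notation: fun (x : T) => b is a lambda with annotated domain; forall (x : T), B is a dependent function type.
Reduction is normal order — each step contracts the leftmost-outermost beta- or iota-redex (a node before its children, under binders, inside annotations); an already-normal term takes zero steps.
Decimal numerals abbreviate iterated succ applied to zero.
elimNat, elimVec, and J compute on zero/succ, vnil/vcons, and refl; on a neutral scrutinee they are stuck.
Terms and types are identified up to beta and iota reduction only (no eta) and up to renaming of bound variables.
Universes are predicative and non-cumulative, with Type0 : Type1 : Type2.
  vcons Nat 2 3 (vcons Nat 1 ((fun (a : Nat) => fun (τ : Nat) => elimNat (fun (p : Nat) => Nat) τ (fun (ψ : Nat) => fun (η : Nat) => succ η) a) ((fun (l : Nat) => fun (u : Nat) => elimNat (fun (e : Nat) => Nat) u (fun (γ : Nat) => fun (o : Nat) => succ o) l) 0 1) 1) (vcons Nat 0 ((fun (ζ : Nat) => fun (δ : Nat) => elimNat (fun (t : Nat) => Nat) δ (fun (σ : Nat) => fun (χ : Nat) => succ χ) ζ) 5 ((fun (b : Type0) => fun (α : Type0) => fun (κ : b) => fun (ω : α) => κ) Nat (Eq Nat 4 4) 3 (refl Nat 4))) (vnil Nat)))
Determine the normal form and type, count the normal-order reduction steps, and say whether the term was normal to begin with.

resulting normal form:
  vcons Nat 2 3 (vcons Nat 1 2 (vcons Nat 0 8 (vnil Nat)))
inferred type:
  Vec Nat 3
normal-order step count: 31
term was already normal: no
first redex: a beta-redex


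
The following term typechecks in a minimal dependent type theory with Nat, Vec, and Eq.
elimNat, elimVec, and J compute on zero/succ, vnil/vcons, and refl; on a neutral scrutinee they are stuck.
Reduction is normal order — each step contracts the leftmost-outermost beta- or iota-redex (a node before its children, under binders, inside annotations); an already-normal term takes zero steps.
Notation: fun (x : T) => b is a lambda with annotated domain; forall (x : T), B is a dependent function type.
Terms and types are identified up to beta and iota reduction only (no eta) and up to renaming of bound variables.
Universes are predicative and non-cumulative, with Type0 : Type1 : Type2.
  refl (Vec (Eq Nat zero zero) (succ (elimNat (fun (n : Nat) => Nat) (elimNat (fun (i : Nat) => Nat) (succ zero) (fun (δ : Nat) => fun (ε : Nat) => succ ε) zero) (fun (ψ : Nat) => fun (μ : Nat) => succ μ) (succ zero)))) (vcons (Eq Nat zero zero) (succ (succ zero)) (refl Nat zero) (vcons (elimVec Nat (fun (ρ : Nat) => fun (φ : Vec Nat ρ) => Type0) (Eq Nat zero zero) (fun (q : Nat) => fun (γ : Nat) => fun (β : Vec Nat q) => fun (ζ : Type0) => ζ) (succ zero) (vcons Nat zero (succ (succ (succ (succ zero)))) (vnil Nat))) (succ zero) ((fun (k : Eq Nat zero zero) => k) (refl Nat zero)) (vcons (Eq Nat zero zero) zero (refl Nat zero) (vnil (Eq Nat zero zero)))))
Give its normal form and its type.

reduced normal form:
  refl (Vec (Eq Nat zero zero) (succ (succ (succ zero)))) (vcons (Eq Nat zero zero) (succ (succ zero)) (refl Nat zero) (vcons (Eq Nat zero zero) (succ zero) (refl Nat zero) (vcons (Eq Nat zero zero) zero (refl Nat zero) (vnil (Eq Nat zero zero)))))
type:
  Eq (Vec (Eq Nat zero zero) (succ (succ (succ zero)))) (vcons (Eq Nat zero zero) (succ (succ zero)) (refl Nat zero) (vcons (Eq Nat zero zero) (succ zero) (refl Nat zero) (vcons (Eq Nat zero zero) zero (refl Nat zero) (vnil (Eq Nat zero zero))))) (vcons (Eq Nat zero zero) (succ (succ zero)) (refl Nat zero) (vcons (Eq Nat zero zero) (succ zero) (refl Nat zero) (vcons (Eq Nat zero zero) zero (refl Nat zero) (vnil (Eq Nat zero zero)))))
observation: contracting an elimNat iota-redex first, the term normalizes in 12 steps.


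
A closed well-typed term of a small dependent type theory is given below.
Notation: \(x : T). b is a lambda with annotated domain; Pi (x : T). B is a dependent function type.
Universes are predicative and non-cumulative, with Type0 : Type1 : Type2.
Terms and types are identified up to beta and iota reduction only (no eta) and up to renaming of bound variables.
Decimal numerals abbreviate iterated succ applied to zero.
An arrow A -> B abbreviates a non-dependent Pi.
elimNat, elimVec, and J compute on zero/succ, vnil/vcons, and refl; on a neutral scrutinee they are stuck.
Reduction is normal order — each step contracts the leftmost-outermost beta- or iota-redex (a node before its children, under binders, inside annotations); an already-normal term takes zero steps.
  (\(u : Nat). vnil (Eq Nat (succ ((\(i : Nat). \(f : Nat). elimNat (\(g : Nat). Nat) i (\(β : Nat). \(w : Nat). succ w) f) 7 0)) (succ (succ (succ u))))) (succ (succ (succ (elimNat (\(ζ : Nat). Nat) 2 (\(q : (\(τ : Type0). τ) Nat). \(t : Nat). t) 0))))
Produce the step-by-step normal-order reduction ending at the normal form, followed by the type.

reduction (normal order):
  (\(u : Nat). vnil (Eq Nat (succ ((\(i : Nat). \(f : Nat). elimNat (\(g : Nat). Nat) i (\(β : Nat). \(w : Nat). succ w) f) 7 0)) (succ (succ (succ u))))) (succ (succ (succ (elimNat (\(ζ : Nat). Nat) 2 (\(q : (\(τ : Type0). τ) Nat). \(t : Nat). t) 0))))
  ~> vnil (Eq Nat (succ ((\(u : Nat). \(i : Nat). elimNat (\(f : Nat). Nat) u (\(g : Nat). \(β : Nat). succ β) i) 7 0)) (succ (succ (succ (succ (succ (succ (elimNat (\(w : Nat). Nat) 2 (\(ζ : (\(q : Type0). q) Nat). \(τ : Nat). τ) 0))))))))
  ~> vnil (Eq Nat (succ ((\(u : Nat). elimNat (\(i : Nat). Nat) 7 (\(f : Nat). \(g : Nat). succ g) u) 0)) (succ (succ (succ (succ (succ (succ (elimNat (\(β : Nat). Nat) 2 (\(w : (\(ζ : Type0). ζ) Nat). \(q : Nat). q) 0))))))))
  ~> vnil (Eq Nat (succ (elimNat (\(u : Nat). Nat) 7 (\(i : Nat). \(f : Nat). succ f) 0)) (succ (succ (succ (succ (succ (succ (elimNat (\(g : Nat). Nat) 2 (\(β : (\(w : Type0). w) Nat). \(ζ : Nat). ζ) 0))))))))
  ~> vnil (Eq Nat 8 (succ (succ (succ (succ (succ (succ (elimNat (\(u : Nat). Nat) 2 (\(i : (\(f : Type0). f) Nat). \(g : Nat). g) 0))))))))
  ~> vnil (Eq Nat 8 8)
the term's type:
  Vec (Eq Nat 8 8) 0


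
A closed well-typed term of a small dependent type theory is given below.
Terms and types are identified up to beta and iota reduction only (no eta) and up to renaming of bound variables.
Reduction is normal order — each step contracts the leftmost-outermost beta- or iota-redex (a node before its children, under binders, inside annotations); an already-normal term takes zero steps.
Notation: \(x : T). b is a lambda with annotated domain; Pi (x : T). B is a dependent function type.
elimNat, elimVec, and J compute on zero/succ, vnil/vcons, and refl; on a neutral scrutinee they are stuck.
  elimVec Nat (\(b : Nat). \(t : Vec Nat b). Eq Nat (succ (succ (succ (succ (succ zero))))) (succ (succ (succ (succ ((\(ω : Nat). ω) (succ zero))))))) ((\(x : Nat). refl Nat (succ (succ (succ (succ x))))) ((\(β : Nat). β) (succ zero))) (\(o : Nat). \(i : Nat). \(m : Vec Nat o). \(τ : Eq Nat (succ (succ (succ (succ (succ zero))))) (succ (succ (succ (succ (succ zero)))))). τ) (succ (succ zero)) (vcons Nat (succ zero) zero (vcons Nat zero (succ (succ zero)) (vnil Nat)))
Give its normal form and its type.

normal form:
  refl Nat (succ (succ (succ (succ (succ zero)))))
type:
  Eq Nat (succ (succ (succ (succ (succ zero))))) (succ (succ (succ (succ (succ zero)))))
observation: the first redex contracted is an elimVec iota-redex; the normal form is reached in 13 normal-order steps.


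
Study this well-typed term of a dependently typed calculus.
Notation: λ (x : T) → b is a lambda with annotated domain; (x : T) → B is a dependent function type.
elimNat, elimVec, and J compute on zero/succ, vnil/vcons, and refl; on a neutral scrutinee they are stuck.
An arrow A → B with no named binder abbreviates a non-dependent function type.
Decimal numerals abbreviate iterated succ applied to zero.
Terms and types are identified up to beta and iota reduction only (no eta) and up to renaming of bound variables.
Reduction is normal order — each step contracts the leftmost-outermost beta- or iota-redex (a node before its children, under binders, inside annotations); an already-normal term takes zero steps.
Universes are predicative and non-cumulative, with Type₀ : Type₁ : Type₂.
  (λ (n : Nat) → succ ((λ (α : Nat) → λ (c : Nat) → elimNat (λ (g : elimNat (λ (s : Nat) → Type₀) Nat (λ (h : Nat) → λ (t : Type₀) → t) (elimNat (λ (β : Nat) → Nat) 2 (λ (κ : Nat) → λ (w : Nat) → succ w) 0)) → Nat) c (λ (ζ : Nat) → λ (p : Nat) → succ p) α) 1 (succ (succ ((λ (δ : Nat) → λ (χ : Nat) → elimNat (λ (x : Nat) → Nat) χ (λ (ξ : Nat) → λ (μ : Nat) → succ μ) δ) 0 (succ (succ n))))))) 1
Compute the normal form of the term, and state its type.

resulting normal form:
  7
type:
  Nat
observation: the first redex contracted is a beta-redex; the normal form is reached in 10 normal-order steps.


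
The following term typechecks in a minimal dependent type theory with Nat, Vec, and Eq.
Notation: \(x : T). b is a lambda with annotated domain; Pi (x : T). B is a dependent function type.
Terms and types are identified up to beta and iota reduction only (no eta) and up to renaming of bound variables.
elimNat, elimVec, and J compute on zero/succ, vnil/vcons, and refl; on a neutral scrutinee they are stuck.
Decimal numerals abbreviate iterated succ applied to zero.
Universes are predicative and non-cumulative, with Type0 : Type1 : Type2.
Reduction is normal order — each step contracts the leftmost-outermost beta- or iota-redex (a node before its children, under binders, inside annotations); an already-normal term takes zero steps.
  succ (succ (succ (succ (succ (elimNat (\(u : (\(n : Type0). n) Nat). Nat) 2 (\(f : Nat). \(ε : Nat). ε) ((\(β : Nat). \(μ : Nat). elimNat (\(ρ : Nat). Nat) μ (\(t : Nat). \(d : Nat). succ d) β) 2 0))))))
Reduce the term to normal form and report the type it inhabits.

reduced normal form:
  7
inferred type:
  Nat
observation: the first redex contracted is a beta-redex; the normal form is reached in 17 normal-order steps.


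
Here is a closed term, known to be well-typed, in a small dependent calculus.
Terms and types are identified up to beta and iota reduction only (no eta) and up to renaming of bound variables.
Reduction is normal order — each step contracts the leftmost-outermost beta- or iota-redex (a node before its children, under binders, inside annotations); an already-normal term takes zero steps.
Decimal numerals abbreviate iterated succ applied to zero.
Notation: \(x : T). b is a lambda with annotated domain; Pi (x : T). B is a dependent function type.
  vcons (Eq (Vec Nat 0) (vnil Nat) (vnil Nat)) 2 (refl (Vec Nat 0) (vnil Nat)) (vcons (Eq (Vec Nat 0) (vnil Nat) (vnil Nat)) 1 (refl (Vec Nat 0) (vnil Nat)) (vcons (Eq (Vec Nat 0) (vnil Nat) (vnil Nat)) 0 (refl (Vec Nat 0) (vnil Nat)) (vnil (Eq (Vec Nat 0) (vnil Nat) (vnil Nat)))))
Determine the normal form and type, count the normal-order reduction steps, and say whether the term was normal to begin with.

reduced normal form:
  vcons (Eq (Vec Nat 0) (vnil Nat) (vnil Nat)) 2 (refl (Vec Nat 0) (vnil Nat)) (vcons (Eq (Vec Nat 0) (vnil Nat) (vnil Nat)) 1 (refl (Vec Nat 0) (vnil Nat)) (vcons (Eq (Vec Nat 0) (vnil Nat) (vnil Nat)) 0 (refl (Vec Nat 0) (vnil Nat)) (vnil (Eq (Vec Nat 0) (vnil Nat) (vnil Nat)))))
inferred type:
  Vec (Eq (Vec Nat 0) (vnil Nat) (vnil Nat)) 3
steps to reach normal form (normal order): 0
already normal: yes


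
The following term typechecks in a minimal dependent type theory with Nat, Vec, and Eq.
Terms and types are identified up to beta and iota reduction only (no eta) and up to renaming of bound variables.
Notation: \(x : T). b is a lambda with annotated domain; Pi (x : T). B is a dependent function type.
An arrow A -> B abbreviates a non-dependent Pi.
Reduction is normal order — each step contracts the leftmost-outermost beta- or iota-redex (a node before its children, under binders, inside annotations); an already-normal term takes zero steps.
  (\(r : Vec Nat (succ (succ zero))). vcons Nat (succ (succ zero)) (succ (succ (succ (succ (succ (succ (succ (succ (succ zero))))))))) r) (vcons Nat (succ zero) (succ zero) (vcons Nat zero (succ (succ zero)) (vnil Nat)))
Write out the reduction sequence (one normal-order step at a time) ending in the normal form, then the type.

normal-order reduction sequence:
  (\(r : Vec Nat (succ (succ zero))). vcons Nat (succ (succ zero)) (succ (succ (succ (succ (succ (succ (succ (succ (succ zero))))))))) r) (vcons Nat (succ zero) (succ zero) (vcons Nat zero (succ (succ zero)) (vnil Nat)))
  ~> vcons Nat (succ (succ zero)) (succ (succ (succ (succ (succ (succ (succ (succ (succ zero))))))))) (vcons Nat (succ zero) (succ zero) (vcons Nat zero (succ (succ zero)) (vnil Nat)))
type:
  Vec Nat (succ (succ (succ zero)))


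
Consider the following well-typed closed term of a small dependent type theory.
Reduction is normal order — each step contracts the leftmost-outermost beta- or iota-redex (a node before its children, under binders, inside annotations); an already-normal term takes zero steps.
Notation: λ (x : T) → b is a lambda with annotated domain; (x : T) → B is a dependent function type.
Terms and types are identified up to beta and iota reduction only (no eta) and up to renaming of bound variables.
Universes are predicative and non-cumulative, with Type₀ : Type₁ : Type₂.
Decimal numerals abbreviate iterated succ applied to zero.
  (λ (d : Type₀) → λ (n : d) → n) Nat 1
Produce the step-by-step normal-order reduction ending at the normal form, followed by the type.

normal-order reduction:
  (λ (d : Type₀) → λ (n : d) → n) Nat 1
  ~> (λ (d : Nat) → d) 1
  ~> 1
the term's type:
  Nat


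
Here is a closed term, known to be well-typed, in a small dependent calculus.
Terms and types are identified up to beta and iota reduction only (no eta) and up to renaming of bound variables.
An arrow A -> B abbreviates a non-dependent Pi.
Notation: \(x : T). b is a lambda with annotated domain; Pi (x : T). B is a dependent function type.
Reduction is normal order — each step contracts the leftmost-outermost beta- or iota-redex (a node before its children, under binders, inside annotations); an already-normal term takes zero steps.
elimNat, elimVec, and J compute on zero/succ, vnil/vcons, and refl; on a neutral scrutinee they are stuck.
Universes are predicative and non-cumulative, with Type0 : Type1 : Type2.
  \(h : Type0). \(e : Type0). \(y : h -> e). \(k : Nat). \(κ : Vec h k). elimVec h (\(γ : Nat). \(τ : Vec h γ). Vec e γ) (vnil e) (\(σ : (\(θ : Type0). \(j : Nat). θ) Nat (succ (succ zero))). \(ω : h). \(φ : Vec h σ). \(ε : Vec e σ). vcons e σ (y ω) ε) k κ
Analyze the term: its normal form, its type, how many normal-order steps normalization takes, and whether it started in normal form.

normal form:
  \(h : Type0). \(e : Type0). \(y : h -> e). \(k : Nat). \(κ : Vec h k). elimVec h (\(γ : Nat). \(τ : Vec h γ). Vec e γ) (vnil e) (\(σ : Nat). \(θ : h). \(j : Vec h σ). \(ω : Vec e σ). vcons e σ (y θ) ω) k κ
type:
  Pi (h : Type0). Pi (e : Type0). (h -> e) -> Pi (y : Nat). Vec h y -> Vec e y
reduction steps (normal order): 2
already normal: no
first contracted redex: a beta-redex


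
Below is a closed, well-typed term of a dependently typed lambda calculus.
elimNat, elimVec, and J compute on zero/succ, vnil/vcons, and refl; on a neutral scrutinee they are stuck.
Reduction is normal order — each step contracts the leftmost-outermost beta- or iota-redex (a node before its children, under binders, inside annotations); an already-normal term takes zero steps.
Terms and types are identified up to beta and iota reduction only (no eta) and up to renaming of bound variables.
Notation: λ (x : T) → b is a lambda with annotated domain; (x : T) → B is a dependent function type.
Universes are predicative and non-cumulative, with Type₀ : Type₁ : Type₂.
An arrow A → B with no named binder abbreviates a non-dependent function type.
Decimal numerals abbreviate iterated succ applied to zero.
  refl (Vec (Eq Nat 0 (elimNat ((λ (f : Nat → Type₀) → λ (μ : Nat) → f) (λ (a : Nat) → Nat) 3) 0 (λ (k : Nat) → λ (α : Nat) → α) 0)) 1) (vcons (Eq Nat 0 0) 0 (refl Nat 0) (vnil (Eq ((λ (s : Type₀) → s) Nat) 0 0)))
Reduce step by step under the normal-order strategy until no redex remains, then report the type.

normal-order reduction:
  refl (Vec (Eq Nat 0 (elimNat ((λ (f : Nat → Type₀) → λ (μ : Nat) → f) (λ (a : Nat) → Nat) 3) 0 (λ (k : Nat) → λ (α : Nat) → α) 0)) 1) (vcons (Eq Nat 0 0) 0 (refl Nat 0) (vnil (Eq ((λ (s : Type₀) → s) Nat) 0 0)))
  ~> refl (Vec (Eq Nat 0 0) 1) (vcons (Eq Nat 0 0) 0 (refl Nat 0) (vnil (Eq ((λ (f : Type₀) → f) Nat) 0 0)))
  ~> refl (Vec (Eq Nat 0 0) 1) (vcons (Eq Nat 0 0) 0 (refl Nat 0) (vnil (Eq Nat 0 0)))
type:
  Eq (Vec (Eq Nat 0 0) 1) (vcons (Eq Nat 0 0) 0 (refl Nat 0) (vnil (Eq Nat 0 0))) (vcons (Eq Nat 0 0) 0 (refl Nat 0) (vnil (Eq Nat 0 0)))


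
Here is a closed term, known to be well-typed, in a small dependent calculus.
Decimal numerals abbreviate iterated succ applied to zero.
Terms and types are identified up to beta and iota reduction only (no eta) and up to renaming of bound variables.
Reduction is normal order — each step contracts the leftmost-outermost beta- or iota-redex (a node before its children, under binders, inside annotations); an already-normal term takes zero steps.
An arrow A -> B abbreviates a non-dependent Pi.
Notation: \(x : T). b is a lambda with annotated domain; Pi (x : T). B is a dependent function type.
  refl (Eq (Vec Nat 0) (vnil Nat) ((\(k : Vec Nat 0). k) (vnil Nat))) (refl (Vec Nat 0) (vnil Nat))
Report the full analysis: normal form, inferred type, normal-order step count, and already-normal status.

normal form:
  refl (Eq (Vec Nat 0) (vnil Nat) (vnil Nat)) (refl (Vec Nat 0) (vnil Nat))
the term's type:
  Eq (Eq (Vec Nat 0) (vnil Nat) (vnil Nat)) (refl (Vec Nat 0) (vnil Nat)) (refl (Vec Nat 0) (vnil Nat))
normal-order step count: 1
already normal: no
first contracted redex: a beta-redex


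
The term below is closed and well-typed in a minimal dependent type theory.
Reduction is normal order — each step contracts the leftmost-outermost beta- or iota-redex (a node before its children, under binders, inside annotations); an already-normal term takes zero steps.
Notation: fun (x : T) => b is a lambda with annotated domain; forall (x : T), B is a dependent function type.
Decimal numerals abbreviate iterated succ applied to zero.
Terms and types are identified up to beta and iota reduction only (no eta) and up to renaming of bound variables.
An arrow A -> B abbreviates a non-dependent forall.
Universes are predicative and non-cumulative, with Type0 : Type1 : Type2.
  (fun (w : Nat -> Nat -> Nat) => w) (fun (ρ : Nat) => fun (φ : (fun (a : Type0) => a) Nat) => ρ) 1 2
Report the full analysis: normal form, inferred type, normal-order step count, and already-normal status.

reduced normal form:
  1
type:
  Nat
normal-order step count: 3
term was already normal: no
first contracted redex: a beta-redex


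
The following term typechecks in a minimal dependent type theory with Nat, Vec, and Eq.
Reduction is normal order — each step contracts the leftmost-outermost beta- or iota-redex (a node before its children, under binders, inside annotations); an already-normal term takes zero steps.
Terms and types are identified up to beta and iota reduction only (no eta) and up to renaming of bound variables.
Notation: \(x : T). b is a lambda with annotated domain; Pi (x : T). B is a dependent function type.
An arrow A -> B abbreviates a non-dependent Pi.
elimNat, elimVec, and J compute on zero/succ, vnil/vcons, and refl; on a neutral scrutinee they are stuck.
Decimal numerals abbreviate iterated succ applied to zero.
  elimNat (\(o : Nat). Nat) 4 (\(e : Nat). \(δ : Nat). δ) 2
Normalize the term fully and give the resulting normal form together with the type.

normal form:
  4
the term's type:
  Nat
observation: normalization takes exactly 7 steps under the normal-order strategy.


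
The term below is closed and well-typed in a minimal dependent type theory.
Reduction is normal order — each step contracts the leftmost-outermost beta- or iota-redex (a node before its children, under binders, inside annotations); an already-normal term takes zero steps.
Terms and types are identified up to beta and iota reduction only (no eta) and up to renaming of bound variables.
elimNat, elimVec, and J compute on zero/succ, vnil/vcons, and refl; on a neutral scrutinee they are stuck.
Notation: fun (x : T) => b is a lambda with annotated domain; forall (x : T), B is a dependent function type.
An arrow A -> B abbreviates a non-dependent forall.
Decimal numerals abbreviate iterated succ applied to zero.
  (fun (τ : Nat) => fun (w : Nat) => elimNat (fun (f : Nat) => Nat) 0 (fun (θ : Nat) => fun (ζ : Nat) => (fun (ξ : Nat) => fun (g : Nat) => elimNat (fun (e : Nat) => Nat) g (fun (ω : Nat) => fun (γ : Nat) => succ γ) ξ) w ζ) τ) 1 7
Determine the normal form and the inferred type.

reduced normal form:
  7
type:
  Nat
observation: the term reaches its normal form after 30 normal-order steps.


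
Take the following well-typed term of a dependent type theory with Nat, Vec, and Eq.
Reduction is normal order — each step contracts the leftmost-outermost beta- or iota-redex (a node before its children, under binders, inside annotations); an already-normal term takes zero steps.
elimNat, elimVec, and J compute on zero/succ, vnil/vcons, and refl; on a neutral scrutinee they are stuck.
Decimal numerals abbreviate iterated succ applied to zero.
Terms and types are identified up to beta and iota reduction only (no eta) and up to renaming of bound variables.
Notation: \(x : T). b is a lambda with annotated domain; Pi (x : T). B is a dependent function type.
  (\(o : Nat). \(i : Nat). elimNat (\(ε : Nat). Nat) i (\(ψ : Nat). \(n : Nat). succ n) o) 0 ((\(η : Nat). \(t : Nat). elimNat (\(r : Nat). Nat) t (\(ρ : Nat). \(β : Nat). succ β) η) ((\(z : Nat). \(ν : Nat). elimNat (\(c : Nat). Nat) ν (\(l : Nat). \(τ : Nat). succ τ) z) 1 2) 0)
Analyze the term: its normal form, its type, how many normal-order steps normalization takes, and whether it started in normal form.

normal form:
  3
inferred type:
  Nat
steps to reach normal form (normal order): 21
term was already normal: no
first redex: a beta-redex


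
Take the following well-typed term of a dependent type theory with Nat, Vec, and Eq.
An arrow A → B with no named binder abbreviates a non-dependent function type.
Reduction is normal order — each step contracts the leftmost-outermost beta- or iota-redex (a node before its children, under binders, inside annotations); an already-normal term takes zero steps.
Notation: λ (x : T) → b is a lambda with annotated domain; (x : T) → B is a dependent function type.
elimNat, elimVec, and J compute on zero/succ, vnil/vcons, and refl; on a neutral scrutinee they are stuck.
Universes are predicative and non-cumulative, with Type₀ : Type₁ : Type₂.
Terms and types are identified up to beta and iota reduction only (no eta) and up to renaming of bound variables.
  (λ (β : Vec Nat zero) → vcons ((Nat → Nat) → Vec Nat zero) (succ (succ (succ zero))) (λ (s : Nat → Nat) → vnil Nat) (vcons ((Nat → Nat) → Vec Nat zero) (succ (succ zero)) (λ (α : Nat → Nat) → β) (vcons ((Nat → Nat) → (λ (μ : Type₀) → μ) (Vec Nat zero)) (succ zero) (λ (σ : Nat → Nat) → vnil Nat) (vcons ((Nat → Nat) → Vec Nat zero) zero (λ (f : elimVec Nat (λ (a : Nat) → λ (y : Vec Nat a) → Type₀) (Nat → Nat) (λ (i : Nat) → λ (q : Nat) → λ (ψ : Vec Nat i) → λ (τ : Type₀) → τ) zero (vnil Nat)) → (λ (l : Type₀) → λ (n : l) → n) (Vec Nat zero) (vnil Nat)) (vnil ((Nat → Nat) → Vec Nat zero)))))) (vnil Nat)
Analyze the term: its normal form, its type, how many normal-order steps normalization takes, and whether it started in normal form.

resulting normal form:
  vcons ((Nat → Nat) → Vec Nat zero) (succ (succ (succ zero))) (λ (β : Nat → Nat) → vnil Nat) (vcons ((Nat → Nat) → Vec Nat zero) (succ (succ zero)) (λ (s : Nat → Nat) → vnil Nat) (vcons ((Nat → Nat) → Vec Nat zero) (succ zero) (λ (α : Nat → Nat) → vnil Nat) (vcons ((Nat → Nat) → Vec Nat zero) zero (λ (μ : Nat → Nat) → vnil Nat) (vnil ((Nat → Nat) → Vec Nat zero)))))
the term's type:
  Vec ((Nat → Nat) → Vec Nat zero) (succ (succ (succ (succ zero))))
normal-order step count: 5
started in normal form: no
first redex: a beta-redex


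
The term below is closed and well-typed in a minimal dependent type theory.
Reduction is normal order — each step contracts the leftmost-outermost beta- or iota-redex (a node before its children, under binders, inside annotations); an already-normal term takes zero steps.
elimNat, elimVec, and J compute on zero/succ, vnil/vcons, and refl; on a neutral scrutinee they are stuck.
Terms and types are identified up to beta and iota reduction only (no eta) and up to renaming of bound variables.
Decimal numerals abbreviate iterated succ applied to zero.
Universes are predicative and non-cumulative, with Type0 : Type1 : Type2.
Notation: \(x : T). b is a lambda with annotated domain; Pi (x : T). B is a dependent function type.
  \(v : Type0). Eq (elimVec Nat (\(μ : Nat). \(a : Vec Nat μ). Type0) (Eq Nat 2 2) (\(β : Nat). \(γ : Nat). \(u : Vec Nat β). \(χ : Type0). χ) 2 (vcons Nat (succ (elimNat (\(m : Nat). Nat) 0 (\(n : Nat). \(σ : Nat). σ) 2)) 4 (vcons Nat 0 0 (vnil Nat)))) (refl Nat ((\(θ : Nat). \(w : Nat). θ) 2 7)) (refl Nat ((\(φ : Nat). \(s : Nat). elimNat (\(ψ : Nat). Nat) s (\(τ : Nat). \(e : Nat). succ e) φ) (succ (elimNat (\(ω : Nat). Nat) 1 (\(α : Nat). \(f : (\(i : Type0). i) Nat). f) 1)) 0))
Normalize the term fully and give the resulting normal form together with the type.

resulting normal form:
  \(v : Type0). Eq (Eq Nat 2 2) (refl Nat 2) (refl Nat 2)
type:
  Pi (v : Type0). Type0
observation: 26 normal-order steps normalize the term, beginning with an elimVec iota-redex.


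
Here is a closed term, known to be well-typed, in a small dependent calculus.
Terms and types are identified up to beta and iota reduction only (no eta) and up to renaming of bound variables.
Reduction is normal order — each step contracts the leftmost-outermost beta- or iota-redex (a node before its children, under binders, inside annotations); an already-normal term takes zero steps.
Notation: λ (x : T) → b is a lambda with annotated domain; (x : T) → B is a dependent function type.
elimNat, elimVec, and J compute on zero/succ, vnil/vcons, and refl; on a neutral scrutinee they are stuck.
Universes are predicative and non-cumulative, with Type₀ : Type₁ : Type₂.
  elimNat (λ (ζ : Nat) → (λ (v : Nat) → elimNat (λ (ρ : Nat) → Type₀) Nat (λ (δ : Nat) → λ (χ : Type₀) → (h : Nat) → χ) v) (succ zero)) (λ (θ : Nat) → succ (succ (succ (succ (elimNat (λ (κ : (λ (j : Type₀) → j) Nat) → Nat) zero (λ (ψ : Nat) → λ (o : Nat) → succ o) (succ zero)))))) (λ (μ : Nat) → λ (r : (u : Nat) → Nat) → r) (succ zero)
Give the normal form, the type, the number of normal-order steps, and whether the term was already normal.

resulting normal form:
  λ (ζ : Nat) → succ (succ (succ (succ (succ zero))))
type:
  (ζ : Nat) → Nat
reduction steps (normal order): 8
term was already normal: no
first redex: an elimNat iota-redex


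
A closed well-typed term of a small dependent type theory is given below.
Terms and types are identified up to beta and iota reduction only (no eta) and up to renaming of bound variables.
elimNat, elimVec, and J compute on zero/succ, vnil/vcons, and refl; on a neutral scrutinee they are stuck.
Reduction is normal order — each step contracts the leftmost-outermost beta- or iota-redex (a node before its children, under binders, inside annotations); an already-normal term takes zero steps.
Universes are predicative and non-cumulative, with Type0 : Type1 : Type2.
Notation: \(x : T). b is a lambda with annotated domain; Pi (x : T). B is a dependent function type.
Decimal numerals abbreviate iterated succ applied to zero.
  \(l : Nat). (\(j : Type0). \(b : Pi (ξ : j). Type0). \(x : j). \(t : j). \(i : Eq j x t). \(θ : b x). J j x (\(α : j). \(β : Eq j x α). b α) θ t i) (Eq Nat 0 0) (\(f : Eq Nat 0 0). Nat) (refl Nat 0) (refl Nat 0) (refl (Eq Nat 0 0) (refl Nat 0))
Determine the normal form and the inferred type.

normal form:
  \(l : Nat). \(j : Nat). j
type:
  Pi (l : Nat). Pi (j : Nat). Nat
observation: reduction starts at a beta-redex, and 7 normal-order steps reach the normal form.


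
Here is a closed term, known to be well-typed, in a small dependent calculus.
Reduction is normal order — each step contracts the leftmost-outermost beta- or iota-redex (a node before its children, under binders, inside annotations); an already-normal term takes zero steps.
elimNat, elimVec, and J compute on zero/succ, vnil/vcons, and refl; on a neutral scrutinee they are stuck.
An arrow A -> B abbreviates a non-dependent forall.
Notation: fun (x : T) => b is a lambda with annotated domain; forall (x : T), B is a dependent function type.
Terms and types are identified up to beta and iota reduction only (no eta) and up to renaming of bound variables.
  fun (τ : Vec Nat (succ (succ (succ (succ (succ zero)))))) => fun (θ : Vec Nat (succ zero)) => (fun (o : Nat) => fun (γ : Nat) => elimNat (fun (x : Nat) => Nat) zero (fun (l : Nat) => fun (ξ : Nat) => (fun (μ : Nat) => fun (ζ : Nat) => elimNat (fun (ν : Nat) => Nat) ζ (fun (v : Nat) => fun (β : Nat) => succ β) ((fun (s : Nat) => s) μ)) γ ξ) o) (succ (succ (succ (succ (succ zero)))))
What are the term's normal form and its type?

resulting normal form:
  fun (τ : Vec Nat (succ (succ (succ (succ (succ zero)))))) => fun (θ : Vec Nat (succ zero)) => fun (o : Nat) => elimNat (fun (γ : Nat) => Nat) (elimNat (fun (x : Nat) => Nat) (elimNat (fun (l : Nat) => Nat) (elimNat (fun (ξ : Nat) => Nat) (elimNat (fun (μ : Nat) => Nat) zero (fun (ζ : Nat) => fun (ν : Nat) => succ ν) o) (fun (v : Nat) => fun (β : Nat) => succ β) o) (fun (s : Nat) => fun (n : Nat) => succ n) o) (fun (ψ : Nat) => fun (y : Nat) => succ y) o) (fun (f : Nat) => fun (e : Nat) => succ e) o
the term's type:
  Vec Nat (succ (succ (succ (succ (succ zero))))) -> Vec Nat (succ zero) -> Nat -> Nat


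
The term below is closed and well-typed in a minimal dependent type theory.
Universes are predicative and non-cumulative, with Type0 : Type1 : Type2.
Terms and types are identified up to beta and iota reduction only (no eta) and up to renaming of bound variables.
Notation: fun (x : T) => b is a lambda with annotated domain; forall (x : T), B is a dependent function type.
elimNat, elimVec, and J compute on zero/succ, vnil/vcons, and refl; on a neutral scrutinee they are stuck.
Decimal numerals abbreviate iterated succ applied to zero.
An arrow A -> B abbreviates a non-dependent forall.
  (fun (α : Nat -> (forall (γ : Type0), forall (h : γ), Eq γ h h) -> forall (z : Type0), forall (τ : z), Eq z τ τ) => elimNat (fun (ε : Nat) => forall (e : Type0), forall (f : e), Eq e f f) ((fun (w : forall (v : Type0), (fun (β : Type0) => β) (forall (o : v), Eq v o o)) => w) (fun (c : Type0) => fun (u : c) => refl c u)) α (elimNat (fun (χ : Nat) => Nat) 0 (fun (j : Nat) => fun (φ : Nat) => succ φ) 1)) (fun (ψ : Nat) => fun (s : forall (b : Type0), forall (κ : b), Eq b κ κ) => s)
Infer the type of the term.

the term's type:
  forall (α : Type0), forall (γ : α), Eq α γ γ


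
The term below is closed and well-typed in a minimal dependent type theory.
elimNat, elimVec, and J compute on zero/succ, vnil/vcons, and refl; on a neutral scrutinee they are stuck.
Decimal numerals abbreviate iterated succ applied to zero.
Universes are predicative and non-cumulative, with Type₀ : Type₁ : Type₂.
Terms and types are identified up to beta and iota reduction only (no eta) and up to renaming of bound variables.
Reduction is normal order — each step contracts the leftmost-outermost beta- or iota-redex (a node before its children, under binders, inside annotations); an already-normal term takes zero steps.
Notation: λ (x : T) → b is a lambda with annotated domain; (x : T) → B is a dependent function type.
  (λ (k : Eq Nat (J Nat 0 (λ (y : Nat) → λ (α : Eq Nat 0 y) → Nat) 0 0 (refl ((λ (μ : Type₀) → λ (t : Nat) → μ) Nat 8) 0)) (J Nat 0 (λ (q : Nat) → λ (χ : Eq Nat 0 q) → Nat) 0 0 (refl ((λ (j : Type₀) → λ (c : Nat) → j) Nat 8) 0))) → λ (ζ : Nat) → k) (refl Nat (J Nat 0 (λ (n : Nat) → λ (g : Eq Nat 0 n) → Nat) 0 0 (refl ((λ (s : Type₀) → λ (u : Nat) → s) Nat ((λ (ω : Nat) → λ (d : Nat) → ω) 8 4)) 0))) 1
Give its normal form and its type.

normal form:
  refl Nat 0
type:
  Eq Nat 0 0
observation: 3 normal-order steps normalize the term, beginning with a beta-redex.


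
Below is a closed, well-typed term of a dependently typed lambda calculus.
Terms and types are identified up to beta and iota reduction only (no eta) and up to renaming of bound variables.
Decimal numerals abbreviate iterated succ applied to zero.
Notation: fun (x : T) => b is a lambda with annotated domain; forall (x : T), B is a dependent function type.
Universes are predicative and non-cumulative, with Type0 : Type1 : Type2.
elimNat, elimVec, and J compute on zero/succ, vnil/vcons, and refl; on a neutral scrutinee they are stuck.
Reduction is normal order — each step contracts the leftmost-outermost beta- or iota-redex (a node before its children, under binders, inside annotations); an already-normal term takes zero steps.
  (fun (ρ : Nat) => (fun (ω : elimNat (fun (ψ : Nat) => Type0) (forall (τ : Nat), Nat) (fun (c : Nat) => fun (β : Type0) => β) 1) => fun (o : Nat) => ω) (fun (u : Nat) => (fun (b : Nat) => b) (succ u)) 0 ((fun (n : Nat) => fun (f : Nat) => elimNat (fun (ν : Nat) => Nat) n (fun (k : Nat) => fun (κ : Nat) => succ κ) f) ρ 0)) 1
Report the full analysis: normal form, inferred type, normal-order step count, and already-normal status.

reduced normal form:
  2
type:
  Nat
reduction steps (normal order): 8
term was already normal: no
first redex: a beta-redex


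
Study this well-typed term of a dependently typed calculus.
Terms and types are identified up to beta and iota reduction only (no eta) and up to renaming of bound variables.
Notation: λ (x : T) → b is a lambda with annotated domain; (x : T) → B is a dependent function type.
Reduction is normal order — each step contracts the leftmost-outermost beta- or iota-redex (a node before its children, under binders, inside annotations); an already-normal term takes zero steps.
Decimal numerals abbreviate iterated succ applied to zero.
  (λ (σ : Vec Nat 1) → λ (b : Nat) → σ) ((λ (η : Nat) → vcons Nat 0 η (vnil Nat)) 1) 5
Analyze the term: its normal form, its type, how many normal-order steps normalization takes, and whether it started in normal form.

normal form:
  vcons Nat 0 1 (vnil Nat)
the term's type:
  Vec Nat 1
steps to reach normal form (normal order): 3
started in normal form: no
first contracted redex: a beta-redex


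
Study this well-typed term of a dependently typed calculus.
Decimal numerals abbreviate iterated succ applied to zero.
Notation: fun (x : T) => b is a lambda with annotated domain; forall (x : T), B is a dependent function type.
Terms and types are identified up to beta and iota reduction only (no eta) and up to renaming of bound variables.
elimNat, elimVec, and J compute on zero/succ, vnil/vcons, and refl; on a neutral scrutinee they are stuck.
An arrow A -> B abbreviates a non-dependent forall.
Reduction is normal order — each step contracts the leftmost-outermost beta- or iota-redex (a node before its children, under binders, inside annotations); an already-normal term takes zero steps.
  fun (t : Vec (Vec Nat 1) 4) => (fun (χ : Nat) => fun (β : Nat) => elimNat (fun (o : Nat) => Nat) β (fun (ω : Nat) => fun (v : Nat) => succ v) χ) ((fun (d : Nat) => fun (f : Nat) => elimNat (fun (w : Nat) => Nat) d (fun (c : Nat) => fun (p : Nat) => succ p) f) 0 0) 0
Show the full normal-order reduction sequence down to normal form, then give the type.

normal-order reduction sequence:
  fun (t : Vec (Vec Nat 1) 4) => (fun (χ : Nat) => fun (β : Nat) => elimNat (fun (o : Nat) => Nat) β (fun (ω : Nat) => fun (v : Nat) => succ v) χ) ((fun (d : Nat) => fun (f : Nat) => elimNat (fun (w : Nat) => Nat) d (fun (c : Nat) => fun (p : Nat) => succ p) f) 0 0) 0
  ~> fun (t : Vec (Vec Nat 1) 4) => (fun (χ : Nat) => elimNat (fun (β : Nat) => Nat) χ (fun (o : Nat) => fun (ω : Nat) => succ ω) ((fun (v : Nat) => fun (d : Nat) => elimNat (fun (f : Nat) => Nat) v (fun (w : Nat) => fun (c : Nat) => succ c) d) 0 0)) 0
  ~> fun (t : Vec (Vec Nat 1) 4) => elimNat (fun (χ : Nat) => Nat) 0 (fun (β : Nat) => fun (o : Nat) => succ o) ((fun (ω : Nat) => fun (v : Nat) => elimNat (fun (d : Nat) => Nat) ω (fun (f : Nat) => fun (w : Nat) => succ w) v) 0 0)
  ~> fun (t : Vec (Vec Nat 1) 4) => elimNat (fun (χ : Nat) => Nat) 0 (fun (β : Nat) => fun (o : Nat) => succ o) ((fun (ω : Nat) => elimNat (fun (v : Nat) => Nat) 0 (fun (d : Nat) => fun (f : Nat) => succ f) ω) 0)
  ~> fun (t : Vec (Vec Nat 1) 4) => elimNat (fun (χ : Nat) => Nat) 0 (fun (β : Nat) => fun (o : Nat) => succ o) (elimNat (fun (ω : Nat) => Nat) 0 (fun (v : Nat) => fun (d : Nat) => succ d) 0)
  ~> fun (t : Vec (Vec Nat 1) 4) => elimNat (fun (χ : Nat) => Nat) 0 (fun (β : Nat) => fun (o : Nat) => succ o) 0
  ~> fun (t : Vec (Vec Nat 1) 4) => 0
inferred type:
  Vec (Vec Nat 1) 4 -> Nat


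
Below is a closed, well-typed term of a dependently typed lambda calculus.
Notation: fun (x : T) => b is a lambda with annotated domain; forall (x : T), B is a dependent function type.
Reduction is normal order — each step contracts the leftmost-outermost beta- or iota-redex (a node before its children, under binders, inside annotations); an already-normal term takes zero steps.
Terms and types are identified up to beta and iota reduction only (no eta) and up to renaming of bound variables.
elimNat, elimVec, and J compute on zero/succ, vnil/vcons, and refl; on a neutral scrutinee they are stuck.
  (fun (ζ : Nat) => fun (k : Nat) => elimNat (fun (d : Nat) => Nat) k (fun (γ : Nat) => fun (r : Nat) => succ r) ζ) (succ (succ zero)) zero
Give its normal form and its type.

normal form:
  succ (succ zero)
type:
  Nat
observation: normalization takes exactly 9 steps under the normal-order strategy.


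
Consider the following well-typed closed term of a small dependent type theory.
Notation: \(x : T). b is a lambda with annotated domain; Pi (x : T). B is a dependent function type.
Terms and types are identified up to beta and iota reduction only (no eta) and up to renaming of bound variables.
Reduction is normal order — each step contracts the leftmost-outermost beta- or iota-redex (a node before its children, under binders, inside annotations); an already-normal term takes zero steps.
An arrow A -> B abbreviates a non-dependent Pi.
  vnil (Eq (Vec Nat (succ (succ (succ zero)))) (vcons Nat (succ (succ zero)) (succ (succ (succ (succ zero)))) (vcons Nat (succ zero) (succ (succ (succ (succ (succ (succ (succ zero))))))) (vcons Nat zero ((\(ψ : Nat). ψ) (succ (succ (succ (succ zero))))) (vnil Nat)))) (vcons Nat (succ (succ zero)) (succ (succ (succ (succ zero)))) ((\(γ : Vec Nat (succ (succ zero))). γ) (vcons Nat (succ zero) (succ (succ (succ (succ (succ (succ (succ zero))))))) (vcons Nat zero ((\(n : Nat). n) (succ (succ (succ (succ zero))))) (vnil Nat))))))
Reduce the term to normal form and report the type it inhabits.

resulting normal form:
  vnil (Eq (Vec Nat (succ (succ (succ zero)))) (vcons Nat (succ (succ zero)) (succ (succ (succ (succ zero)))) (vcons Nat (succ zero) (succ (succ (succ (succ (succ (succ (succ zero))))))) (vcons Nat zero (succ (succ (succ (succ zero)))) (vnil Nat)))) (vcons Nat (succ (succ zero)) (succ (succ (succ (succ zero)))) (vcons Nat (succ zero) (succ (succ (succ (succ (succ (succ (succ zero))))))) (vcons Nat zero (succ (succ (succ (succ zero)))) (vnil Nat)))))
the term's type:
  Vec (Eq (Vec Nat (succ (succ (succ zero)))) (vcons Nat (succ (succ zero)) (succ (succ (succ (succ zero)))) (vcons Nat (succ zero) (succ (succ (succ (succ (succ (succ (succ zero))))))) (vcons Nat zero (succ (succ (succ (succ zero)))) (vnil Nat)))) (vcons Nat (succ (succ zero)) (succ (succ (succ (succ zero)))) (vcons Nat (succ zero) (succ (succ (succ (succ (succ (succ (succ zero))))))) (vcons Nat zero (succ (succ (succ (succ zero)))) (vnil Nat))))) zero
observation: the leftmost-outermost redex is a beta-redex, and normalization takes 3 steps.
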